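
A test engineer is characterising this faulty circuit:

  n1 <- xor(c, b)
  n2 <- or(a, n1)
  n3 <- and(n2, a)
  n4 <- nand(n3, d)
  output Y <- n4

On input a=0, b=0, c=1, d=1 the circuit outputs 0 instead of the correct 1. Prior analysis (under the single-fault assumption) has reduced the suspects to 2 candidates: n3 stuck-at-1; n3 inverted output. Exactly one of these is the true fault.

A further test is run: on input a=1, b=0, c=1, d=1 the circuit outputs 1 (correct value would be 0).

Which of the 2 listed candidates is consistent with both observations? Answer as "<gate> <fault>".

Evaluate each candidate on input a=1, b=0, c=1, d=1:
  n3 stuck-at-1: n1=1, n2=1, n3=1 [stuck-at-1], n4=0 → 0 — eliminated
  n3 inverted output: n1=1, n2=1, n3=0 [inverted output], n4=1 → 1 — matches
Only n3 inverted output reproduces the observed 1.

n3 inverted output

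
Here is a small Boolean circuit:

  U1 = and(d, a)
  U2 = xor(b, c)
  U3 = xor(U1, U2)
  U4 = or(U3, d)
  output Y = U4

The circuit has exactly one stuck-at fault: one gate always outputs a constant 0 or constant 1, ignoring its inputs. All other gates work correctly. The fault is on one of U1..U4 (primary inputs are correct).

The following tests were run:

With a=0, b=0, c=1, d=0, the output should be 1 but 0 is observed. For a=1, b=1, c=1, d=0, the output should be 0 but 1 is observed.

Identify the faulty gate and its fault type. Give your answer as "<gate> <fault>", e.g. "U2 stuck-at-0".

Fault-free values for test 1 (a=0, b=0, c=1, d=0): U1=0, U2=1, U3=1, U4=1, giving Y=1. Observed 0.
Test 1: faults giving observed 0 are {U1 stuck-at-1, U2 stuck-at-0, U3 stuck-at-0, U4 stuck-at-0}.
Test 2 (a=1, b=1, c=1, d=0): fault-free U1=0, U2=0, U3=0, U4=0 → 0; observed 1. Eliminates U2 stuck-at-0, U3 stuck-at-0, U4 stuck-at-0.
Only U1 stuck-at-1 is consistent with every test.

U1 stuck-at-1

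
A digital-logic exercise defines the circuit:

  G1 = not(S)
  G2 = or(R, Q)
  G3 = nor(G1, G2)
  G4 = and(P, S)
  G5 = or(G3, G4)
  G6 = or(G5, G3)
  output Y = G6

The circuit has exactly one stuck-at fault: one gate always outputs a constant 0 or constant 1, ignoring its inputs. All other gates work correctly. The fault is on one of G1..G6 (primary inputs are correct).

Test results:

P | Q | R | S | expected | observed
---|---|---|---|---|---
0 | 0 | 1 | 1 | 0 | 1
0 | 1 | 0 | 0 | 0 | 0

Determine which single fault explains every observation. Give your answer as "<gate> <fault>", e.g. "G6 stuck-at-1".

Fault-free values for test 1 (P=0, Q=0, R=1, S=1): G1=0, G2=1, G3=0, G4=0, G5=0, G6=0, giving Y=0. Observed 1.
Test 1: faults giving observed 1 are {G2 stuck-at-0, G3 stuck-at-1, G4 stuck-at-1, G5 stuck-at-1, G6 stuck-at-1}.
Test 2 (P=0, Q=1, R=0, S=0): fault-free G1=1, G2=1, G3=0, G4=0, G5=0, G6=0 → 0; observed 0. Eliminates G3 stuck-at-1, G4 stuck-at-1, G5 stuck-at-1, G6 stuck-at-1.
Only G2 stuck-at-0 is consistent with every test.

G2 stuck-at-0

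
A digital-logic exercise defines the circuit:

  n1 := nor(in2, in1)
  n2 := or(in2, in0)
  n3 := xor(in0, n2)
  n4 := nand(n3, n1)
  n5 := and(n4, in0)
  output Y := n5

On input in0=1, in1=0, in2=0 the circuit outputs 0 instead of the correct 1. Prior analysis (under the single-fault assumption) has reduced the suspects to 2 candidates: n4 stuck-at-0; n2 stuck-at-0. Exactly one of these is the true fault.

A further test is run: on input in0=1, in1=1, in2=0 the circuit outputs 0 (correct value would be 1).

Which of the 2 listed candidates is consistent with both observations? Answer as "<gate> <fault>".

Evaluate each candidate on input in0=1, in1=1, in2=0:
  n4 stuck-at-0: n1=0, n2=1, n3=0, n4=0 [stuck-at-0], n5=0 → 0 — matches
  n2 stuck-at-0: n1=0, n2=0 [stuck-at-0], n3=1, n4=1, n5=1 → 1 — eliminated
Only n4 stuck-at-0 reproduces the observed 0.

n4 stuck-at-0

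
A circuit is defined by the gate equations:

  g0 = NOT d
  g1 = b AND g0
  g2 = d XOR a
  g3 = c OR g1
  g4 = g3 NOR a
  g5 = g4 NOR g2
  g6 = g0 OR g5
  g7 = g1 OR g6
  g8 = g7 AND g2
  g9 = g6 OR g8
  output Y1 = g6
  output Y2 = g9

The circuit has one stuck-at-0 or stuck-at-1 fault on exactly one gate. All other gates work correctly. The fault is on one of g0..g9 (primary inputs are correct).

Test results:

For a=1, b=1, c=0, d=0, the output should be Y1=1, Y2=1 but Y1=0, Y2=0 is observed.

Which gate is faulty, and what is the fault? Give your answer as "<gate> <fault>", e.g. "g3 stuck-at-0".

g0 stuck-at-0

Fault-free values for test 1 (a=1, b=1, c=0, d=0): g0=1, g1=1, g2=1, g3=1, g4=0, g5=0, g6=1, g7=1, g8=1, g9=1, giving Y1=1, Y2=1. Observed Y1=0, Y2=0.
Test 1: faults giving observed Y1=0, Y2=0 are {g0 stuck-at-0}.
Only g0 stuck-at-0 is consistent with every test.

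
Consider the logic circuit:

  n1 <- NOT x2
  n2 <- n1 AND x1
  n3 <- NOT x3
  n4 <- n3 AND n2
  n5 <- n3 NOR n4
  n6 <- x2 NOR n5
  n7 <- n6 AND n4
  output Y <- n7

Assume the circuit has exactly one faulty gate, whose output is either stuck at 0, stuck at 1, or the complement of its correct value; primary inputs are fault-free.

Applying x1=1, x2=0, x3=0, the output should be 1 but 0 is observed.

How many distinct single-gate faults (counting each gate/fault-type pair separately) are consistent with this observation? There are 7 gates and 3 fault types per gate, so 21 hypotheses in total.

14

Fault-free: n1=1, n2=1, n3=1, n4=1, n5=0, n6=1, n7=1 → 1. Observed 0.
  n1: stuck-at-0, inverted output ✓; others ✗
  n2: stuck-at-0, inverted output ✓; others ✗
  n3: stuck-at-0, inverted output ✓; others ✗
  n4: stuck-at-0, inverted output ✓; others ✗
  n5: stuck-at-1, inverted output ✓; others ✗
  n6: stuck-at-0, inverted output ✓; others ✗
  n7: stuck-at-0, inverted output ✓; others ✗
Consistent faults: {n1 stuck-at-0, n1 inverted output, n2 stuck-at-0, n2 inverted output, n3 stuck-at-0, n3 inverted output, n4 stuck-at-0, n4 inverted output, n5 stuck-at-1, n5 inverted output, n6 stuck-at-0, n6 inverted output, n7 stuck-at-0, n7 inverted output} — 14 in all.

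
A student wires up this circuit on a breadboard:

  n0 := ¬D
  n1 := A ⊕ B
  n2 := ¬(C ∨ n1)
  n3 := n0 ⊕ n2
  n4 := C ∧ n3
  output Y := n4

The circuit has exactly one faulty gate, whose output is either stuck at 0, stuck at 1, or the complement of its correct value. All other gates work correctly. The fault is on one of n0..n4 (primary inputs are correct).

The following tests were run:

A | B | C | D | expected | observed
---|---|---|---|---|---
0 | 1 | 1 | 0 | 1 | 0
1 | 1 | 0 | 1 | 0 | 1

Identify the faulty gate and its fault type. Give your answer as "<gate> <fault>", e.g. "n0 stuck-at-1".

n4 inverted output

Fault-free values for test 1 (A=0, B=1, C=1, D=0): n0=1, n1=1, n2=0, n3=1, n4=1, giving Y=1. Observed 0.
Test 1: faults giving observed 0 are {n0 stuck-at-0, n0 inverted output, n2 stuck-at-1, n2 inverted output, n3 stuck-at-0, n3 inverted output, n4 stuck-at-0, n4 inverted output}.
Test 2 (A=1, B=1, C=0, D=1): fault-free n0=0, n1=0, n2=1, n3=1, n4=0 → 0; observed 1. Eliminates n0 stuck-at-0, n0 inverted output, n2 stuck-at-1, n2 inverted output, n3 stuck-at-0, n3 inverted output, n4 stuck-at-0.
Only n4 inverted output is consistent with every test.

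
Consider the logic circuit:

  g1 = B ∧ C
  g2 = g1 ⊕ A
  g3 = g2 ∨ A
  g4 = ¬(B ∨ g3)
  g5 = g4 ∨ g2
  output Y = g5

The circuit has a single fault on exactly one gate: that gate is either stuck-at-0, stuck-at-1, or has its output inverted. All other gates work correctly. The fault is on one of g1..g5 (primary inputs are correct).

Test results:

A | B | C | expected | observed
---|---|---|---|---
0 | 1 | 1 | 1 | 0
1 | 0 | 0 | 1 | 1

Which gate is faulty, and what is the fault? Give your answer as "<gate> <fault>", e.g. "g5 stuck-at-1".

Fault-free values for test 1 (A=0, B=1, C=1): g1=1, g2=1, g3=1, g4=0, g5=1, giving Y=1. Observed 0.
Test 1: faults giving observed 0 are {g1 stuck-at-0, g1 inverted output, g2 stuck-at-0, g2 inverted output, g5 stuck-at-0, g5 inverted output}.
Test 2 (A=1, B=0, C=0): fault-free g1=0, g2=1, g3=1, g4=0, g5=1 → 1; observed 1. Eliminates g1 inverted output, g2 stuck-at-0, g2 inverted output, g5 stuck-at-0, g5 inverted output.
Only g1 stuck-at-0 is consistent with every test.

g1 stuck-at-0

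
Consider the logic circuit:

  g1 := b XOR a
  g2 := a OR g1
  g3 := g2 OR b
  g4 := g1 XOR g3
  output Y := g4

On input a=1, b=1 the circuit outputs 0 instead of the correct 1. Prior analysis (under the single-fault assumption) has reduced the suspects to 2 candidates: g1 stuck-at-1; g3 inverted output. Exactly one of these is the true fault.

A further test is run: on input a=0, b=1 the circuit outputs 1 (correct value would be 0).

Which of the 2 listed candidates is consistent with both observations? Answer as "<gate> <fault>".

g3 inverted output

Evaluate each candidate on input a=0, b=1:
  g1 stuck-at-1: g1=1 [stuck-at-1], g2=1, g3=1, g4=0 → 0 — eliminated
  g3 inverted output: g1=1, g2=1, g3=0 [inverted output], g4=1 → 1 — matches
Only g3 inverted output reproduces the observed 1.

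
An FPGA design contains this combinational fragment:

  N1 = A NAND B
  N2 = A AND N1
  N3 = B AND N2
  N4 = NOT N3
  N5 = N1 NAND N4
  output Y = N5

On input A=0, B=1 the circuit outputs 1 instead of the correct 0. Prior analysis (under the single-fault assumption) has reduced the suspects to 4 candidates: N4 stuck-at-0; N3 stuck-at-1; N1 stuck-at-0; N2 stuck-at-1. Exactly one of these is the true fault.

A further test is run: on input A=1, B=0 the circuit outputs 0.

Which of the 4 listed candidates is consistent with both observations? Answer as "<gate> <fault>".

N2 stuck-at-1

Evaluate each candidate on input A=1, B=0:
  N4 stuck-at-0: N1=1, N2=1, N3=0, N4=0 [stuck-at-0], N5=1 → 1 — eliminated
  N3 stuck-at-1: N1=1, N2=1, N3=1 [stuck-at-1], N4=0, N5=1 → 1 — eliminated
  N1 stuck-at-0: N1=0 [stuck-at-0], N2=0, N3=0, N4=1, N5=1 → 1 — eliminated
  N2 stuck-at-1: N1=1, N2=1 [stuck-at-1], N3=0, N4=1, N5=0 → 0 — matches
Only N2 stuck-at-1 reproduces the observed 0.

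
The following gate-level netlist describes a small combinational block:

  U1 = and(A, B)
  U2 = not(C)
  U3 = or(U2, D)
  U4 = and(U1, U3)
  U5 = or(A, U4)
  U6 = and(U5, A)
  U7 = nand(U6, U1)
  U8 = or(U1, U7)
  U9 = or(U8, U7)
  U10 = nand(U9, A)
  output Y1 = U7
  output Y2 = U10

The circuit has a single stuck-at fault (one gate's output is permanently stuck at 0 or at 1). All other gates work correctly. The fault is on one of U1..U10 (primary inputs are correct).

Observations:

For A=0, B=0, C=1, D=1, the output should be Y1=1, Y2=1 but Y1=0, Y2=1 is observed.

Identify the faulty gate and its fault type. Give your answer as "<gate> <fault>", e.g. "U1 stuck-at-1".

U7 stuck-at-0

Fault-free values for test 1 (A=0, B=0, C=1, D=1): U1=0, U2=0, U3=1, U4=0, U5=0, U6=0, U7=1, U8=1, U9=1, U10=1, giving Y1=1, Y2=1. Observed Y1=0, Y2=1.
Test 1: faults giving observed Y1=0, Y2=1 are {U7 stuck-at-0}.
Only U7 stuck-at-0 is consistent with every test.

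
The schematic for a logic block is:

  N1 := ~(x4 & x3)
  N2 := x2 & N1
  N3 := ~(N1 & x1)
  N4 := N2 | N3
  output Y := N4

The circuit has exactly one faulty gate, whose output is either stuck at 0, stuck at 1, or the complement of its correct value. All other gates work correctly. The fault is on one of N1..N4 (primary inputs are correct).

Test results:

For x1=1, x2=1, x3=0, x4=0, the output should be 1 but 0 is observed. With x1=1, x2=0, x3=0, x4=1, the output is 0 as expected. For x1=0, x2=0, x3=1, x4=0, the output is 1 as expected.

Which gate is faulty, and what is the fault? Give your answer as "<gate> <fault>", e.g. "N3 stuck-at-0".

N2 stuck-at-0

Fault-free values for test 1 (x1=1, x2=1, x3=0, x4=0): N1=1, N2=1, N3=0, N4=1, giving Y=1. Observed 0.
Test 1: faults giving observed 0 are {N2 stuck-at-0, N2 inverted output, N4 stuck-at-0, N4 inverted output}.
Test 2 (x1=1, x2=0, x3=0, x4=1): fault-free N1=1, N2=0, N3=0, N4=0 → 0; observed 0. Eliminates N2 inverted output, N4 inverted output.
Test 3 (x1=0, x2=0, x3=1, x4=0): fault-free N1=1, N2=0, N3=1, N4=1 → 1; observed 1. Eliminates N4 stuck-at-0.
Only N2 stuck-at-0 is consistent with every test.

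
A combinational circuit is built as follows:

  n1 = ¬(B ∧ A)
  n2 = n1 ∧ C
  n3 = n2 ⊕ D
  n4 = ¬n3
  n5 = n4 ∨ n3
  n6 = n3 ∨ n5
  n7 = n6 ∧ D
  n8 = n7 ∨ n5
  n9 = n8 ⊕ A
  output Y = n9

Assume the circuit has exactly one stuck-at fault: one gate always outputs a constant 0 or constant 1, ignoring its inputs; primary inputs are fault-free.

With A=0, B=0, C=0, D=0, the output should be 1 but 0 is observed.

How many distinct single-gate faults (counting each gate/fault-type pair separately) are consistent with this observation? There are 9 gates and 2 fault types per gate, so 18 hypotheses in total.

Fault-free: n1=1, n2=0, n3=0, n4=1, n5=1, n6=1, n7=0, n8=1, n9=1 → 1. Observed 0.
  n1: none of the 2 fault types match ✗
  n2: none of the 2 fault types match ✗
  n3: none of the 2 fault types match ✗
  n4: stuck-at-0 ✓; others ✗
  n5: stuck-at-0 ✓; others ✗
  n6: none of the 2 fault types match ✗
  n7: none of the 2 fault types match ✗
  n8: stuck-at-0 ✓; others ✗
  n9: stuck-at-0 ✓; others ✗
Consistent faults: {n4 stuck-at-0, n5 stuck-at-0, n8 stuck-at-0, n9 stuck-at-0} — 4 in all.

4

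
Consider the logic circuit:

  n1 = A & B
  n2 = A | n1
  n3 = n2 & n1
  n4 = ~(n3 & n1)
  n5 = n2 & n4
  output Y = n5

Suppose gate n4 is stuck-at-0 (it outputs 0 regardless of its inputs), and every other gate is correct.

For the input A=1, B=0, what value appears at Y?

Propagate with n4 forced: n1=0, n2=1, n3=0, n4=0 [stuck-at-0], n5=0.
So Y = 0. (Without the fault it would be 1.)

0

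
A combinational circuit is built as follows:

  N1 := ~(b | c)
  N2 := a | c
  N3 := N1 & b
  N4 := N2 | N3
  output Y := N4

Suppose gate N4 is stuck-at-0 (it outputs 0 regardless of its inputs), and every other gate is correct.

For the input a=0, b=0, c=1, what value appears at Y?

Propagate with N4 forced: N1=0, N2=1, N3=0, N4=0 [stuck-at-0].
So Y = 0. (Without the fault it would be 1.)

0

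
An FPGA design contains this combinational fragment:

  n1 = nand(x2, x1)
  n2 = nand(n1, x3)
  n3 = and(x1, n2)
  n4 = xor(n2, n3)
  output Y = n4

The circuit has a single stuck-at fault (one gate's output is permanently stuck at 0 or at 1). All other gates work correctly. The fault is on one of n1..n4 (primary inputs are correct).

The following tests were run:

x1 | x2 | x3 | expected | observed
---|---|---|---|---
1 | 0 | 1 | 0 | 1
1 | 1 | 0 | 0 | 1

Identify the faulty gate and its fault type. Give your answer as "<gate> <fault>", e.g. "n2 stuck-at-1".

n4 stuck-at-1

Fault-free values for test 1 (x1=1, x2=0, x3=1): n1=1, n2=0, n3=0, n4=0, giving Y=0. Observed 1.
Test 1: faults giving observed 1 are {n3 stuck-at-1, n4 stuck-at-1}.
Test 2 (x1=1, x2=1, x3=0): fault-free n1=0, n2=1, n3=1, n4=0 → 0; observed 1. Eliminates n3 stuck-at-1.
Only n4 stuck-at-1 is consistent with every test.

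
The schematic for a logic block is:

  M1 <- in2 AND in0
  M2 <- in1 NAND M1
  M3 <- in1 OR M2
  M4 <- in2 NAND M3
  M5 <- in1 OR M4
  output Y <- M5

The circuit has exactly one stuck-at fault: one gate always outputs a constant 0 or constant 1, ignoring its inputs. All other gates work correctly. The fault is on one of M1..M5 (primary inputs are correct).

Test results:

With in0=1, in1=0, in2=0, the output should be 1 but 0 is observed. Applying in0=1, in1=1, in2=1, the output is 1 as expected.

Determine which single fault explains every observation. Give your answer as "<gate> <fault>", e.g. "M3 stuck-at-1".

Fault-free values for test 1 (in0=1, in1=0, in2=0): M1=0, M2=1, M3=1, M4=1, M5=1, giving Y=1. Observed 0.
Test 1: faults giving observed 0 are {M4 stuck-at-0, M5 stuck-at-0}.
Test 2 (in0=1, in1=1, in2=1): fault-free M1=1, M2=0, M3=1, M4=0, M5=1 → 1; observed 1. Eliminates M5 stuck-at-0.
Only M4 stuck-at-0 is consistent with every test.

M4 stuck-at-0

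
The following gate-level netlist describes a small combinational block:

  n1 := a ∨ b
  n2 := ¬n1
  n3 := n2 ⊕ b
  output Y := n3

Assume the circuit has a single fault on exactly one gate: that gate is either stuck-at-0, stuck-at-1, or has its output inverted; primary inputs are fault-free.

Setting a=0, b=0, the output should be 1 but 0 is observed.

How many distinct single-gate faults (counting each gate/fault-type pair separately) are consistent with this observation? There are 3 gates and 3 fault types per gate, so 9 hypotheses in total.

6

Fault-free: n1=0, n2=1, n3=1 → 1. Observed 0.
  n1 stuck-at-0: output 1 ✗
  n1 stuck-at-1: output 0 ✓
  n1 inverted output: output 0 ✓
  n2 stuck-at-0: output 0 ✓
  n2 stuck-at-1: output 1 ✗
  n2 inverted output: output 0 ✓
  n3 stuck-at-0: output 0 ✓
  n3 stuck-at-1: output 1 ✗
  n3 inverted output: output 0 ✓
Consistent faults: {n1 stuck-at-1, n1 inverted output, n2 stuck-at-0, n2 inverted output, n3 stuck-at-0, n3 inverted output} — 6 in all.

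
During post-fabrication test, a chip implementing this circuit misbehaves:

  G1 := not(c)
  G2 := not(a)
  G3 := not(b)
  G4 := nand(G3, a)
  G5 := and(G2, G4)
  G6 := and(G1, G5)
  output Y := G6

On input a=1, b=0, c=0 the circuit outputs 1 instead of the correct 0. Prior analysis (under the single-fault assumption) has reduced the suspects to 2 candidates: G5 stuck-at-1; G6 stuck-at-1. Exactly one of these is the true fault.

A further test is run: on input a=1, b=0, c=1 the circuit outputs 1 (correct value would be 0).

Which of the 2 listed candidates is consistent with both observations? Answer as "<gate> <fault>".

Evaluate each candidate on input a=1, b=0, c=1:
  G5 stuck-at-1: G1=0, G2=0, G3=1, G4=0, G5=1 [stuck-at-1], G6=0 → 0 — eliminated
  G6 stuck-at-1: G1=0, G2=0, G3=1, G4=0, G5=0, G6=1 [stuck-at-1] → 1 — matches
Only G6 stuck-at-1 reproduces the observed 1.

G6 stuck-at-1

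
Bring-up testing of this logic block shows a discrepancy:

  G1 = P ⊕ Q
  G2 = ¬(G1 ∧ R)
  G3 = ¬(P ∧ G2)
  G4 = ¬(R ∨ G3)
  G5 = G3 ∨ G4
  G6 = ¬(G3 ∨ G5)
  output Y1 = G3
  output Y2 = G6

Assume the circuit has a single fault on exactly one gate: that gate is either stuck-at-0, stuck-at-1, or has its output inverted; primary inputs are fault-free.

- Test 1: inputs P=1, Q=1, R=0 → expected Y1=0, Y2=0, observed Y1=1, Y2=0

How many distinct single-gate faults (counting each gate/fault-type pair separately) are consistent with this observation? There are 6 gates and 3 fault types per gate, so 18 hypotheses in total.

Fault-free: G1=0, G2=1, G3=0, G4=1, G5=1, G6=0 → Y1=0, Y2=0. Observed Y1=1, Y2=0.
  G1: none of the 3 fault types match ✗
  G2: stuck-at-0, inverted output ✓; others ✗
  G3: stuck-at-1, inverted output ✓; others ✗
  G4: none of the 3 fault types match ✗
  G5: none of the 3 fault types match ✗
  G6: none of the 3 fault types match ✗
Consistent faults: {G2 stuck-at-0, G2 inverted output, G3 stuck-at-1, G3 inverted output} — 4 in all.

4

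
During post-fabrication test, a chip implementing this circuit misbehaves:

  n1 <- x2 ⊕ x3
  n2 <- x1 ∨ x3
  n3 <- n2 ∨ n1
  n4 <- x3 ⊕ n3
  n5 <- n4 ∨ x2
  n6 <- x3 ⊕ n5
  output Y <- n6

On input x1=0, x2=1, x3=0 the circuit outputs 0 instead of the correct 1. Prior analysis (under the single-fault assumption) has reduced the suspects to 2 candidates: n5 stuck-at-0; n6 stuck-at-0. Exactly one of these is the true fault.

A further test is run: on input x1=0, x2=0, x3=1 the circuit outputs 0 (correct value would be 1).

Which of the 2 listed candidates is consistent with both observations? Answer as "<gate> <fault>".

n6 stuck-at-0

Evaluate each candidate on input x1=0, x2=0, x3=1:
  n5 stuck-at-0: n1=1, n2=1, n3=1, n4=0, n5=0 [stuck-at-0], n6=1 → 1 — eliminated
  n6 stuck-at-0: n1=1, n2=1, n3=1, n4=0, n5=0, n6=0 [stuck-at-0] → 0 — matches
Only n6 stuck-at-0 reproduces the observed 0.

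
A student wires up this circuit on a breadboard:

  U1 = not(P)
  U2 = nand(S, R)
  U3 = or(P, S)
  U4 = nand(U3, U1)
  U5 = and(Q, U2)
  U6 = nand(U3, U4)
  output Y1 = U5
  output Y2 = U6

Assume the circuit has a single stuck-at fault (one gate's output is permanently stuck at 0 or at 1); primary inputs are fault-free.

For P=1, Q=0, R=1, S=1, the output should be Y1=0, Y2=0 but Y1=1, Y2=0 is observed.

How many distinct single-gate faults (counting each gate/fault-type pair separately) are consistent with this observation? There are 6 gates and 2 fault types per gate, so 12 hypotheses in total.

Fault-free: U1=0, U2=0, U3=1, U4=1, U5=0, U6=0 → Y1=0, Y2=0. Observed Y1=1, Y2=0.
  U1 stuck-at-0: output Y1=0, Y2=0 ✗
  U1 stuck-at-1: output Y1=0, Y2=1 ✗
  U2 stuck-at-0: output Y1=0, Y2=0 ✗
  U2 stuck-at-1: output Y1=0, Y2=0 ✗
  U3 stuck-at-0: output Y1=0, Y2=1 ✗
  U3 stuck-at-1: output Y1=0, Y2=0 ✗
  U4 stuck-at-0: output Y1=0, Y2=1 ✗
  U4 stuck-at-1: output Y1=0, Y2=0 ✗
  U5 stuck-at-0: output Y1=0, Y2=0 ✗
  U5 stuck-at-1: output Y1=1, Y2=0 ✓
  U6 stuck-at-0: output Y1=0, Y2=0 ✗
  U6 stuck-at-1: output Y1=0, Y2=1 ✗
Consistent faults: {U5 stuck-at-1} — 1 in all.

1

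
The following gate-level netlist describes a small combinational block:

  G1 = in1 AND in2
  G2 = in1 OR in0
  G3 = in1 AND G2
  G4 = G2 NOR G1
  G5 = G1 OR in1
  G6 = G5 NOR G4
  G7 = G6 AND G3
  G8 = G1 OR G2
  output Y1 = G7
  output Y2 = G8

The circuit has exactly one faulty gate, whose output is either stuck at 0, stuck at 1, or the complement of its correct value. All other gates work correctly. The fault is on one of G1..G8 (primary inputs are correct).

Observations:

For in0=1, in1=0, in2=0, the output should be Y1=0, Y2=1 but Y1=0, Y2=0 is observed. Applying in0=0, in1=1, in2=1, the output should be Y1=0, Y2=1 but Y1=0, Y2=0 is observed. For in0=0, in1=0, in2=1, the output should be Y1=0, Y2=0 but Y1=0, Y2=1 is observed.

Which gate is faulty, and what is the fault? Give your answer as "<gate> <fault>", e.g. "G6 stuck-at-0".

Fault-free values for test 1 (in0=1, in1=0, in2=0): G1=0, G2=1, G3=0, G4=0, G5=0, G6=1, G7=0, G8=1, giving Y1=0, Y2=1. Observed Y1=0, Y2=0.
Test 1: faults giving observed Y1=0, Y2=0 are {G2 stuck-at-0, G2 inverted output, G8 stuck-at-0, G8 inverted output}.
Test 2 (in0=0, in1=1, in2=1): fault-free G1=1, G2=1, G3=1, G4=0, G5=1, G6=0, G7=0, G8=1 → Y1=0, Y2=1; observed Y1=0, Y2=0. Eliminates G2 stuck-at-0, G2 inverted output.
Test 3 (in0=0, in1=0, in2=1): fault-free G1=0, G2=0, G3=0, G4=1, G5=0, G6=0, G7=0, G8=0 → Y1=0, Y2=0; observed Y1=0, Y2=1. Eliminates G8 stuck-at-0.
Only G8 inverted output is consistent with every test.

G8 inverted output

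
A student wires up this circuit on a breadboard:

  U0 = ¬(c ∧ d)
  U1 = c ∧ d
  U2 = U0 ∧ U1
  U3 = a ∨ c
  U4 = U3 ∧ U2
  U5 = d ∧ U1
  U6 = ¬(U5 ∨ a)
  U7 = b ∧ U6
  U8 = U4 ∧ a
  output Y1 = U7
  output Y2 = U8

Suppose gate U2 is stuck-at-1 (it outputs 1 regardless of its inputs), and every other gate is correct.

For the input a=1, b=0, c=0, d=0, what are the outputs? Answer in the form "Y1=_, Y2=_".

Y1=0, Y2=1

Propagate with U2 forced: U0=1, U1=0, U2=1 [stuck-at-1], U3=1, U4=1, U5=0, U6=0, U7=0, U8=1.
So the outputs are Y1=0, Y2=1. (Without the fault they would be Y1=0, Y2=0.)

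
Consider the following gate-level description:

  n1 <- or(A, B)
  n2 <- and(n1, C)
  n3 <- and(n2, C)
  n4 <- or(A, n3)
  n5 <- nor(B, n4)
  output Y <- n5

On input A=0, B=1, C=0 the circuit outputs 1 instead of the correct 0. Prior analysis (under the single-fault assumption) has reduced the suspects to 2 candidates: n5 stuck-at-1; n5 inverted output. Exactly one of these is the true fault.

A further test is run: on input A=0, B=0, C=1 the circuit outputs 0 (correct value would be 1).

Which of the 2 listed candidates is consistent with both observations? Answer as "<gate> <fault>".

n5 inverted output

Evaluate each candidate on input A=0, B=0, C=1:
  n5 stuck-at-1: n1=0, n2=0, n3=0, n4=0, n5=1 [stuck-at-1] → 1 — eliminated
  n5 inverted output: n1=0, n2=0, n3=0, n4=0, n5=0 [inverted output] → 0 — matches
Only n5 inverted output reproduces the observed 0.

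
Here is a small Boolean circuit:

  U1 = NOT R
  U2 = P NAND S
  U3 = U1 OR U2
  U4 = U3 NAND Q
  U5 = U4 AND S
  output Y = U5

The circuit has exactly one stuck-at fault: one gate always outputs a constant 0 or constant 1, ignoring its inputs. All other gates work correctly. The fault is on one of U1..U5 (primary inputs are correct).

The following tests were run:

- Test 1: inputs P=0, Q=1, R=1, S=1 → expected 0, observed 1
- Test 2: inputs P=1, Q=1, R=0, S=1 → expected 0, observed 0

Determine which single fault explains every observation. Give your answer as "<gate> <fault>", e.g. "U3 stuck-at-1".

Fault-free values for test 1 (P=0, Q=1, R=1, S=1): U1=0, U2=1, U3=1, U4=0, U5=0, giving Y=0. Observed 1.
Test 1: faults giving observed 1 are {U2 stuck-at-0, U3 stuck-at-0, U4 stuck-at-1, U5 stuck-at-1}.
Test 2 (P=1, Q=1, R=0, S=1): fault-free U1=1, U2=0, U3=1, U4=0, U5=0 → 0; observed 0. Eliminates U3 stuck-at-0, U4 stuck-at-1, U5 stuck-at-1.
Only U2 stuck-at-0 is consistent with every test.

U2 stuck-at-0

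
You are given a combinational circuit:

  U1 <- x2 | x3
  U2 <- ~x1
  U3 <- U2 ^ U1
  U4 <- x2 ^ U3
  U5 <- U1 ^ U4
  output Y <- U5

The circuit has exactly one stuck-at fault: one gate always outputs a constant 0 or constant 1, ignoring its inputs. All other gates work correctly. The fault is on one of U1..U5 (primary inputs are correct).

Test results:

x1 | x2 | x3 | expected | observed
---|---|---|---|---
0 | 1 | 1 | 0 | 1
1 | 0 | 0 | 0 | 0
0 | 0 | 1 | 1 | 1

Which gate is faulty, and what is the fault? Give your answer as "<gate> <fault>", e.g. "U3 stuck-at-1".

U4 stuck-at-0

Fault-free values for test 1 (x1=0, x2=1, x3=1): U1=1, U2=1, U3=0, U4=1, U5=0, giving Y=0. Observed 1.
Test 1: faults giving observed 1 are {U2 stuck-at-0, U3 stuck-at-1, U4 stuck-at-0, U5 stuck-at-1}.
Test 2 (x1=1, x2=0, x3=0): fault-free U1=0, U2=0, U3=0, U4=0, U5=0 → 0; observed 0. Eliminates U3 stuck-at-1, U5 stuck-at-1.
Test 3 (x1=0, x2=0, x3=1): fault-free U1=1, U2=1, U3=0, U4=0, U5=1 → 1; observed 1. Eliminates U2 stuck-at-0.
Only U4 stuck-at-0 is consistent with every test.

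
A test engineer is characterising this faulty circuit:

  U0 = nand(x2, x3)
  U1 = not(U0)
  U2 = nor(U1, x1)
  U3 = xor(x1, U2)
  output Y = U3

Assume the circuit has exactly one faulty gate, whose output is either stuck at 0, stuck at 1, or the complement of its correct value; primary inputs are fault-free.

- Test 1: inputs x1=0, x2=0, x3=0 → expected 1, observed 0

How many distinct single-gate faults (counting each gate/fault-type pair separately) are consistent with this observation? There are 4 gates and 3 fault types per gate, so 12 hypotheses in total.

8

Fault-free: U0=1, U1=0, U2=1, U3=1 → 1. Observed 0.
  U0 stuck-at-0: output 0 ✓
  U0 stuck-at-1: output 1 ✗
  U0 inverted output: output 0 ✓
  U1 stuck-at-0: output 1 ✗
  U1 stuck-at-1: output 0 ✓
  U1 inverted output: output 0 ✓
  U2 stuck-at-0: output 0 ✓
  U2 stuck-at-1: output 1 ✗
  U2 inverted output: output 0 ✓
  U3 stuck-at-0: output 0 ✓
  U3 stuck-at-1: output 1 ✗
  U3 inverted output: output 0 ✓
Consistent faults: {U0 stuck-at-0, U0 inverted output, U1 stuck-at-1, U1 inverted output, U2 stuck-at-0, U2 inverted output, U3 stuck-at-0, U3 inverted output} — 8 in all.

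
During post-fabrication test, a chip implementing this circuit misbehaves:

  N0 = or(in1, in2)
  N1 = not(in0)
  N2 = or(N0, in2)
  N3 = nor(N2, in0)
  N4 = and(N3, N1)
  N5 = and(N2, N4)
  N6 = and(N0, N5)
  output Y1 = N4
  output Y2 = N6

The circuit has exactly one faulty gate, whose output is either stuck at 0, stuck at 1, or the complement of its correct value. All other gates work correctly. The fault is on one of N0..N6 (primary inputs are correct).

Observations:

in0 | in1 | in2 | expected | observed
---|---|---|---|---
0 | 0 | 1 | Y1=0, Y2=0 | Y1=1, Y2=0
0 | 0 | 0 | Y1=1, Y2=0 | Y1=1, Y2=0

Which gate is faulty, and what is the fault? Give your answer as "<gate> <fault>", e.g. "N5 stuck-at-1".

Fault-free values for test 1 (in0=0, in1=0, in2=1): N0=1, N1=1, N2=1, N3=0, N4=0, N5=0, N6=0, giving Y1=0, Y2=0. Observed Y1=1, Y2=0.
Test 1: faults giving observed Y1=1, Y2=0 are {N2 stuck-at-0, N2 inverted output}.
Test 2 (in0=0, in1=0, in2=0): fault-free N0=0, N1=1, N2=0, N3=1, N4=1, N5=0, N6=0 → Y1=1, Y2=0; observed Y1=1, Y2=0. Eliminates N2 inverted output.
Only N2 stuck-at-0 is consistent with every test.

N2 stuck-at-0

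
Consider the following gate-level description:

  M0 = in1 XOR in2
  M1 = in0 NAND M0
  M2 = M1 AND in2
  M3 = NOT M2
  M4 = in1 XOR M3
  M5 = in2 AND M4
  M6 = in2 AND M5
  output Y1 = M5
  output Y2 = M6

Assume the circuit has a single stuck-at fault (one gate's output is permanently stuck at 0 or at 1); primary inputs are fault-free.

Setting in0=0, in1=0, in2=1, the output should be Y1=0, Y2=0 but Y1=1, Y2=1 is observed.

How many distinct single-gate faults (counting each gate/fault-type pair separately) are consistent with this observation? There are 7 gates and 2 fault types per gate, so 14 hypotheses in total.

Fault-free: M0=1, M1=1, M2=1, M3=0, M4=0, M5=0, M6=0 → Y1=0, Y2=0. Observed Y1=1, Y2=1.
  M0 stuck-at-0: output Y1=0, Y2=0 ✗
  M0 stuck-at-1: output Y1=0, Y2=0 ✗
  M1 stuck-at-0: output Y1=1, Y2=1 ✓
  M1 stuck-at-1: output Y1=0, Y2=0 ✗
  M2 stuck-at-0: output Y1=1, Y2=1 ✓
  M2 stuck-at-1: output Y1=0, Y2=0 ✗
  M3 stuck-at-0: output Y1=0, Y2=0 ✗
  M3 stuck-at-1: output Y1=1, Y2=1 ✓
  M4 stuck-at-0: output Y1=0, Y2=0 ✗
  M4 stuck-at-1: output Y1=1, Y2=1 ✓
  M5 stuck-at-0: output Y1=0, Y2=0 ✗
  M5 stuck-at-1: output Y1=1, Y2=1 ✓
  M6 stuck-at-0: output Y1=0, Y2=0 ✗
  M6 stuck-at-1: output Y1=0, Y2=1 ✗
Consistent faults: {M1 stuck-at-0, M2 stuck-at-0, M3 stuck-at-1, M4 stuck-at-1, M5 stuck-at-1} — 5 in all.

5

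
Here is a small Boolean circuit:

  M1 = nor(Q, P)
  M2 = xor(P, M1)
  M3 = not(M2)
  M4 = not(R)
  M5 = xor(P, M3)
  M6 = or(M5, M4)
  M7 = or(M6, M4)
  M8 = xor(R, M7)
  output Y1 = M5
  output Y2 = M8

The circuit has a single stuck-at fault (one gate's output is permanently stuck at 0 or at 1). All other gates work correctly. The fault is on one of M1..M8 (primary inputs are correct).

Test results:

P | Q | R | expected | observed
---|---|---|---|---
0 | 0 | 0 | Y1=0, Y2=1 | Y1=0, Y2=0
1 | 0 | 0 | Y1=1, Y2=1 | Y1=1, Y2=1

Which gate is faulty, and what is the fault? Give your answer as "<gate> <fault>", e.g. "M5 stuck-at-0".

Fault-free values for test 1 (P=0, Q=0, R=0): M1=1, M2=1, M3=0, M4=1, M5=0, M6=1, M7=1, M8=1, giving Y1=0, Y2=1. Observed Y1=0, Y2=0.
Test 1: faults giving observed Y1=0, Y2=0 are {M4 stuck-at-0, M7 stuck-at-0, M8 stuck-at-0}.
Test 2 (P=1, Q=0, R=0): fault-free M1=0, M2=1, M3=0, M4=1, M5=1, M6=1, M7=1, M8=1 → Y1=1, Y2=1; observed Y1=1, Y2=1. Eliminates M7 stuck-at-0, M8 stuck-at-0.
Only M4 stuck-at-0 is consistent with every test.

M4 stuck-at-0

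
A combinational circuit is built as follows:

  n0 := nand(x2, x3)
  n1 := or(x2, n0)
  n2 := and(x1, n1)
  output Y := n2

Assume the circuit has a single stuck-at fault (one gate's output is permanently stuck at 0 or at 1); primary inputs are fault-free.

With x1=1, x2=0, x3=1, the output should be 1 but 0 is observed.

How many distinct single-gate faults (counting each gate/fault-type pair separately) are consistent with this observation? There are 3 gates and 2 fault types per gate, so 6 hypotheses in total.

Fault-free: n0=1, n1=1, n2=1 → 1. Observed 0.
  n0 stuck-at-0: output 0 ✓
  n0 stuck-at-1: output 1 ✗
  n1 stuck-at-0: output 0 ✓
  n1 stuck-at-1: output 1 ✗
  n2 stuck-at-0: output 0 ✓
  n2 stuck-at-1: output 1 ✗
Consistent faults: {n0 stuck-at-0, n1 stuck-at-0, n2 stuck-at-0} — 3 in all.

3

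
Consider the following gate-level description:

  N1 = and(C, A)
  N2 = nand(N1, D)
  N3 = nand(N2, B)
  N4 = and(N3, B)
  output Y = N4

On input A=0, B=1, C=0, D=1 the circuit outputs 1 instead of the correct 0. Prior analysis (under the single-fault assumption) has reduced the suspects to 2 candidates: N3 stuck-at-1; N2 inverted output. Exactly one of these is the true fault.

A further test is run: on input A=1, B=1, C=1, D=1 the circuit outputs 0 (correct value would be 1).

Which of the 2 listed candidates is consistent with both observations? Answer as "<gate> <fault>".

N2 inverted output

Evaluate each candidate on input A=1, B=1, C=1, D=1:
  N3 stuck-at-1: N1=1, N2=0, N3=1 [stuck-at-1], N4=1 → 1 — eliminated
  N2 inverted output: N1=1, N2=1 [inverted output], N3=0, N4=0 → 0 — matches
Only N2 inverted output reproduces the observed 0.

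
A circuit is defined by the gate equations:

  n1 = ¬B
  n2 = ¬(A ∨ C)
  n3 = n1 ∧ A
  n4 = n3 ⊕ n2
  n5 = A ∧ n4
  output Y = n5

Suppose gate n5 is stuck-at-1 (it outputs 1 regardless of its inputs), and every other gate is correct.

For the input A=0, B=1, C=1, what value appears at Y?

1

Propagate with n5 forced: n1=0, n2=0, n3=0, n4=0, n5=1 [stuck-at-1].
So Y = 1. (Without the fault it would be 0.)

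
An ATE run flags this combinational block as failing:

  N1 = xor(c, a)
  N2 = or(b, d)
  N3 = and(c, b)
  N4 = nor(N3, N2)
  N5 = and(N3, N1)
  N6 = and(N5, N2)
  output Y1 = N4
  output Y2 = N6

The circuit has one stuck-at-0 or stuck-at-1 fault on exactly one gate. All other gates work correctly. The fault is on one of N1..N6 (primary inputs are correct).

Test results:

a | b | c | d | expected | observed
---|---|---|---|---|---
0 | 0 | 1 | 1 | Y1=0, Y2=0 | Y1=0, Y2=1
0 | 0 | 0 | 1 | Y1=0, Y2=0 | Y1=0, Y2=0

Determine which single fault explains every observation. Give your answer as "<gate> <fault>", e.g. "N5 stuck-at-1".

Fault-free values for test 1 (a=0, b=0, c=1, d=1): N1=1, N2=1, N3=0, N4=0, N5=0, N6=0, giving Y1=0, Y2=0. Observed Y1=0, Y2=1.
Test 1: faults giving observed Y1=0, Y2=1 are {N3 stuck-at-1, N5 stuck-at-1, N6 stuck-at-1}.
Test 2 (a=0, b=0, c=0, d=1): fault-free N1=0, N2=1, N3=0, N4=0, N5=0, N6=0 → Y1=0, Y2=0; observed Y1=0, Y2=0. Eliminates N5 stuck-at-1, N6 stuck-at-1.
Only N3 stuck-at-1 is consistent with every test.

N3 stuck-at-1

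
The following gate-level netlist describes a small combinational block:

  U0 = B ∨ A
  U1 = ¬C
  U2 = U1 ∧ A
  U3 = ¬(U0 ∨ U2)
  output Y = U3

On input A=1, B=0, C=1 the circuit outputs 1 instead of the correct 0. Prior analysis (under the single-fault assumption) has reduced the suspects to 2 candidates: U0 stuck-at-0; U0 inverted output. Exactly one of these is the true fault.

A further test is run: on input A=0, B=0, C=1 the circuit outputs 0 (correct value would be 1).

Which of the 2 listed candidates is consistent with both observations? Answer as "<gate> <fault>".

Evaluate each candidate on input A=0, B=0, C=1:
  U0 stuck-at-0: U0=0 [stuck-at-0], U1=0, U2=0, U3=1 → 1 — eliminated
  U0 inverted output: U0=1 [inverted output], U1=0, U2=0, U3=0 → 0 — matches
Only U0 inverted output reproduces the observed 0.

U0 inverted output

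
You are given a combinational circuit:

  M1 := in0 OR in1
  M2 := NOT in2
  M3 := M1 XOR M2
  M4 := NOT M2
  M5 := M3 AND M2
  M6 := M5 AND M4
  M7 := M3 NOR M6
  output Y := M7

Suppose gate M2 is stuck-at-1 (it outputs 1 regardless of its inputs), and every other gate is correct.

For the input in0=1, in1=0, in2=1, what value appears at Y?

1

Propagate with M2 forced: M1=1, M2=1 [stuck-at-1], M3=0, M4=0, M5=0, M6=0, M7=1.
So Y = 1. (Without the fault it would be 0.)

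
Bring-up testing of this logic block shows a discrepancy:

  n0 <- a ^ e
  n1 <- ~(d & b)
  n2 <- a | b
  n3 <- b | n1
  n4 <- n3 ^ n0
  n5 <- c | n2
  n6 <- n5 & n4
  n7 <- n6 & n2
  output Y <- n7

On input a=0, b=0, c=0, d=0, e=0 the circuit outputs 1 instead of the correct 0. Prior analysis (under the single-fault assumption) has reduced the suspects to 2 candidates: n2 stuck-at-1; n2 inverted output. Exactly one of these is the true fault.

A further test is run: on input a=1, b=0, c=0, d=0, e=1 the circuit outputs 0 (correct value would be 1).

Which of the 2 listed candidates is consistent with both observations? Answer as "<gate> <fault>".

Evaluate each candidate on input a=1, b=0, c=0, d=0, e=1:
  n2 stuck-at-1: n0=0, n1=1, n2=1 [stuck-at-1], n3=1, n4=1, n5=1, n6=1, n7=1 → 1 — eliminated
  n2 inverted output: n0=0, n1=1, n2=0 [inverted output], n3=1, n4=1, n5=0, n6=0, n7=0 → 0 — matches
Only n2 inverted output reproduces the observed 0.

n2 inverted output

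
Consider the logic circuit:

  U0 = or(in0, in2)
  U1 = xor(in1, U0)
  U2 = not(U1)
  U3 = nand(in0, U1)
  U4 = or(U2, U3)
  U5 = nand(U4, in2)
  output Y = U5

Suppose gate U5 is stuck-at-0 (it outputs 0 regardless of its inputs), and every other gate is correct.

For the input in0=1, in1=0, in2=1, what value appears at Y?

0

Propagate with U5 forced: U0=1, U1=1, U2=0, U3=0, U4=0, U5=0 [stuck-at-0].
So Y = 0. (Without the fault it would be 1.)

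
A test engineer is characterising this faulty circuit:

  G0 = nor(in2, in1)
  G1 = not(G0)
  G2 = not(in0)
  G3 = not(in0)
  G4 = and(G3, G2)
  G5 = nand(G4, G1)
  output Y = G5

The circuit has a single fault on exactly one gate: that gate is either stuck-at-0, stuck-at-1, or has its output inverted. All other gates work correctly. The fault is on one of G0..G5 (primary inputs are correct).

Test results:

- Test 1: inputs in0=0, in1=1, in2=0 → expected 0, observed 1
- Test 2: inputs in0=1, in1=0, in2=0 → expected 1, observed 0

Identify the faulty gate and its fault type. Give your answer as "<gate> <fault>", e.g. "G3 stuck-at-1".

G5 inverted output

Fault-free values for test 1 (in0=0, in1=1, in2=0): G0=0, G1=1, G2=1, G3=1, G4=1, G5=0, giving Y=0. Observed 1.
Test 1: faults giving observed 1 are {G0 stuck-at-1, G0 inverted output, G1 stuck-at-0, G1 inverted output, G2 stuck-at-0, G2 inverted output, G3 stuck-at-0, G3 inverted output, G4 stuck-at-0, G4 inverted output, G5 stuck-at-1, G5 inverted output}.
Test 2 (in0=1, in1=0, in2=0): fault-free G0=1, G1=0, G2=0, G3=0, G4=0, G5=1 → 1; observed 0. Eliminates G0 stuck-at-1, G0 inverted output, G1 stuck-at-0, G1 inverted output, G2 stuck-at-0, G2 inverted output, G3 stuck-at-0, G3 inverted output, G4 stuck-at-0, G4 inverted output, G5 stuck-at-1.
Only G5 inverted output is consistent with every test.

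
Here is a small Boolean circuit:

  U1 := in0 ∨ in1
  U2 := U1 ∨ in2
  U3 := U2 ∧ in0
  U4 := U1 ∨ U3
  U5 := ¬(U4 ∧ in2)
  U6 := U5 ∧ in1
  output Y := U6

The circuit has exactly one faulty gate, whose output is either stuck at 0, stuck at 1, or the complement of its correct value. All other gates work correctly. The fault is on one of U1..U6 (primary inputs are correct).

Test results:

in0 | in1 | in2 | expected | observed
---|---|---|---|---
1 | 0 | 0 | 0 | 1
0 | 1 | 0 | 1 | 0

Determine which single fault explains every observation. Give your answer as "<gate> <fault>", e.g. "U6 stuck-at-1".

Fault-free values for test 1 (in0=1, in1=0, in2=0): U1=1, U2=1, U3=1, U4=1, U5=1, U6=0, giving Y=0. Observed 1.
Test 1: faults giving observed 1 are {U6 stuck-at-1, U6 inverted output}.
Test 2 (in0=0, in1=1, in2=0): fault-free U1=1, U2=1, U3=0, U4=1, U5=1, U6=1 → 1; observed 0. Eliminates U6 stuck-at-1.
Only U6 inverted output is consistent with every test.

U6 inverted output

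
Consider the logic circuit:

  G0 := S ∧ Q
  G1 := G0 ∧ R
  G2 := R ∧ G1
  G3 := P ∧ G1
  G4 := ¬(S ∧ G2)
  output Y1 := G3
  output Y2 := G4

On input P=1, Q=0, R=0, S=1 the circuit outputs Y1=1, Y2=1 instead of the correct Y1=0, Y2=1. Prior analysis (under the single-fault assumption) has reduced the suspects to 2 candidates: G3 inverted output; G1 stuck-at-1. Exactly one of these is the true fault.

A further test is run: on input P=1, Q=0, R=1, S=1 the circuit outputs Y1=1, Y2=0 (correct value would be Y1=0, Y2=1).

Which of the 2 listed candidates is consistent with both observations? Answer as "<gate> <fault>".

G1 stuck-at-1

Evaluate each candidate on input P=1, Q=0, R=1, S=1:
  G3 inverted output: G0=0, G1=0, G2=0, G3=1 [inverted output], G4=1 → Y1=1, Y2=1 — eliminated
  G1 stuck-at-1: G0=0, G1=1 [stuck-at-1], G2=1, G3=1, G4=0 → Y1=1, Y2=0 — matches
Only G1 stuck-at-1 reproduces the observed Y1=1, Y2=0.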